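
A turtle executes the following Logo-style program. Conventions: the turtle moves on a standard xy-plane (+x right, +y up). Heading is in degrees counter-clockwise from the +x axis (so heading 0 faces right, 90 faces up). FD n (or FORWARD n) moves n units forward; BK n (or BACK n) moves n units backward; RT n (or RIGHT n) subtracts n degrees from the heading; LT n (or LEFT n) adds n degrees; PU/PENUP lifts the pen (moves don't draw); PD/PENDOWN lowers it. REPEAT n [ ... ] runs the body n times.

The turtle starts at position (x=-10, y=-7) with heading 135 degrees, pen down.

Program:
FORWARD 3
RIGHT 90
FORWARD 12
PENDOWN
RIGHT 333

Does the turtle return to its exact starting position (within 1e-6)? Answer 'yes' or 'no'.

Answer: no

Derivation:
Executing turtle program step by step:
Start: pos=(-10,-7), heading=135, pen down
FD 3: (-10,-7) -> (-12.121,-4.879) [heading=135, draw]
RT 90: heading 135 -> 45
FD 12: (-12.121,-4.879) -> (-3.636,3.607) [heading=45, draw]
PD: pen down
RT 333: heading 45 -> 72
Final: pos=(-3.636,3.607), heading=72, 2 segment(s) drawn

Start position: (-10, -7)
Final position: (-3.636, 3.607)
Distance = 12.369; >= 1e-6 -> NOT closed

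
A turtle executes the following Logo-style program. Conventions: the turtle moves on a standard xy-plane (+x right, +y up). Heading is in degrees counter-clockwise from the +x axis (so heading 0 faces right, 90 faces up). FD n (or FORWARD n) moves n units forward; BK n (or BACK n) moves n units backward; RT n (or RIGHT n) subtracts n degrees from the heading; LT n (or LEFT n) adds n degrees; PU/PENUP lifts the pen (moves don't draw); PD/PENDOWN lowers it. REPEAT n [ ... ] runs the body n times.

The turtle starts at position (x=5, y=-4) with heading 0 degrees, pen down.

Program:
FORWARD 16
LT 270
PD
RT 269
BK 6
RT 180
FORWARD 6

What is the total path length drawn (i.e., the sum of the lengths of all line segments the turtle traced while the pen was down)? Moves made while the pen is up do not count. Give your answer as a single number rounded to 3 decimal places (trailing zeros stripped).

Answer: 28

Derivation:
Executing turtle program step by step:
Start: pos=(5,-4), heading=0, pen down
FD 16: (5,-4) -> (21,-4) [heading=0, draw]
LT 270: heading 0 -> 270
PD: pen down
RT 269: heading 270 -> 1
BK 6: (21,-4) -> (15.001,-4.105) [heading=1, draw]
RT 180: heading 1 -> 181
FD 6: (15.001,-4.105) -> (9.002,-4.209) [heading=181, draw]
Final: pos=(9.002,-4.209), heading=181, 3 segment(s) drawn

Segment lengths:
  seg 1: (5,-4) -> (21,-4), length = 16
  seg 2: (21,-4) -> (15.001,-4.105), length = 6
  seg 3: (15.001,-4.105) -> (9.002,-4.209), length = 6
Total = 28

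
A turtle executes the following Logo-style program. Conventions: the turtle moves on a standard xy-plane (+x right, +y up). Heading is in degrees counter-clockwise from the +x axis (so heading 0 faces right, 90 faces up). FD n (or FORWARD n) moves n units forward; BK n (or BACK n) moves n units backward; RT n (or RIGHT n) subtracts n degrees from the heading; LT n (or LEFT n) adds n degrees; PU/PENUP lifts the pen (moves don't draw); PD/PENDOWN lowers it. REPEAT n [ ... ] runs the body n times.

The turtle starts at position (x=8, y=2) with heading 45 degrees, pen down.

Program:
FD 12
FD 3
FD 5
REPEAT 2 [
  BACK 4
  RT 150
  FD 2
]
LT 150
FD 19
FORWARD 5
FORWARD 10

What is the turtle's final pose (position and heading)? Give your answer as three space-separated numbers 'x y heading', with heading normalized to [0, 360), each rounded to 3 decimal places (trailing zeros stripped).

Answer: 10.514 -15.664 255

Derivation:
Executing turtle program step by step:
Start: pos=(8,2), heading=45, pen down
FD 12: (8,2) -> (16.485,10.485) [heading=45, draw]
FD 3: (16.485,10.485) -> (18.607,12.607) [heading=45, draw]
FD 5: (18.607,12.607) -> (22.142,16.142) [heading=45, draw]
REPEAT 2 [
  -- iteration 1/2 --
  BK 4: (22.142,16.142) -> (19.314,13.314) [heading=45, draw]
  RT 150: heading 45 -> 255
  FD 2: (19.314,13.314) -> (18.796,11.382) [heading=255, draw]
  -- iteration 2/2 --
  BK 4: (18.796,11.382) -> (19.831,15.246) [heading=255, draw]
  RT 150: heading 255 -> 105
  FD 2: (19.831,15.246) -> (19.314,17.177) [heading=105, draw]
]
LT 150: heading 105 -> 255
FD 19: (19.314,17.177) -> (14.396,-1.175) [heading=255, draw]
FD 5: (14.396,-1.175) -> (13.102,-6.005) [heading=255, draw]
FD 10: (13.102,-6.005) -> (10.514,-15.664) [heading=255, draw]
Final: pos=(10.514,-15.664), heading=255, 10 segment(s) drawn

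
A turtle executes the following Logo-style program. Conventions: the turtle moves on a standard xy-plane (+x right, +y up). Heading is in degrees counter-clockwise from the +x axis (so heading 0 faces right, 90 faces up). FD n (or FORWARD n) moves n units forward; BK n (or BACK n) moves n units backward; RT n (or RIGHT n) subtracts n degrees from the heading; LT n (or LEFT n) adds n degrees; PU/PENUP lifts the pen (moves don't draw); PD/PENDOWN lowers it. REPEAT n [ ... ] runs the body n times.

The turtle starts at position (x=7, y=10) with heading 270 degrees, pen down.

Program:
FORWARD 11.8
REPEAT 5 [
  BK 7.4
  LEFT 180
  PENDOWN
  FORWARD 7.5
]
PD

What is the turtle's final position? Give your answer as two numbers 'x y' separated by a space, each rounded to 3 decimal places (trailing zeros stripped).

Answer: 7 13.1

Derivation:
Executing turtle program step by step:
Start: pos=(7,10), heading=270, pen down
FD 11.8: (7,10) -> (7,-1.8) [heading=270, draw]
REPEAT 5 [
  -- iteration 1/5 --
  BK 7.4: (7,-1.8) -> (7,5.6) [heading=270, draw]
  LT 180: heading 270 -> 90
  PD: pen down
  FD 7.5: (7,5.6) -> (7,13.1) [heading=90, draw]
  -- iteration 2/5 --
  BK 7.4: (7,13.1) -> (7,5.7) [heading=90, draw]
  LT 180: heading 90 -> 270
  PD: pen down
  FD 7.5: (7,5.7) -> (7,-1.8) [heading=270, draw]
  -- iteration 3/5 --
  BK 7.4: (7,-1.8) -> (7,5.6) [heading=270, draw]
  LT 180: heading 270 -> 90
  PD: pen down
  FD 7.5: (7,5.6) -> (7,13.1) [heading=90, draw]
  -- iteration 4/5 --
  BK 7.4: (7,13.1) -> (7,5.7) [heading=90, draw]
  LT 180: heading 90 -> 270
  PD: pen down
  FD 7.5: (7,5.7) -> (7,-1.8) [heading=270, draw]
  -- iteration 5/5 --
  BK 7.4: (7,-1.8) -> (7,5.6) [heading=270, draw]
  LT 180: heading 270 -> 90
  PD: pen down
  FD 7.5: (7,5.6) -> (7,13.1) [heading=90, draw]
]
PD: pen down
Final: pos=(7,13.1), heading=90, 11 segment(s) drawn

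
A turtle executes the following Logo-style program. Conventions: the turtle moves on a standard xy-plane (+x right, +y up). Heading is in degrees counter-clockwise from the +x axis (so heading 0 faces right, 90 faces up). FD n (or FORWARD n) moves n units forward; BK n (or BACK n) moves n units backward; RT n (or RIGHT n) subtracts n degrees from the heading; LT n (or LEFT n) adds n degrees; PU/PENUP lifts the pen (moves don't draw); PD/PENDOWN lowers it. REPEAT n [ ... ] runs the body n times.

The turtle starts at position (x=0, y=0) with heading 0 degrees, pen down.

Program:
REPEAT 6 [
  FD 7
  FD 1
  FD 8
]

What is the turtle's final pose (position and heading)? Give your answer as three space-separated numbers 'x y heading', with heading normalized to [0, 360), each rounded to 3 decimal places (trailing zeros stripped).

Executing turtle program step by step:
Start: pos=(0,0), heading=0, pen down
REPEAT 6 [
  -- iteration 1/6 --
  FD 7: (0,0) -> (7,0) [heading=0, draw]
  FD 1: (7,0) -> (8,0) [heading=0, draw]
  FD 8: (8,0) -> (16,0) [heading=0, draw]
  -- iteration 2/6 --
  FD 7: (16,0) -> (23,0) [heading=0, draw]
  FD 1: (23,0) -> (24,0) [heading=0, draw]
  FD 8: (24,0) -> (32,0) [heading=0, draw]
  -- iteration 3/6 --
  FD 7: (32,0) -> (39,0) [heading=0, draw]
  FD 1: (39,0) -> (40,0) [heading=0, draw]
  FD 8: (40,0) -> (48,0) [heading=0, draw]
  -- iteration 4/6 --
  FD 7: (48,0) -> (55,0) [heading=0, draw]
  FD 1: (55,0) -> (56,0) [heading=0, draw]
  FD 8: (56,0) -> (64,0) [heading=0, draw]
  -- iteration 5/6 --
  FD 7: (64,0) -> (71,0) [heading=0, draw]
  FD 1: (71,0) -> (72,0) [heading=0, draw]
  FD 8: (72,0) -> (80,0) [heading=0, draw]
  -- iteration 6/6 --
  FD 7: (80,0) -> (87,0) [heading=0, draw]
  FD 1: (87,0) -> (88,0) [heading=0, draw]
  FD 8: (88,0) -> (96,0) [heading=0, draw]
]
Final: pos=(96,0), heading=0, 18 segment(s) drawn

Answer: 96 0 0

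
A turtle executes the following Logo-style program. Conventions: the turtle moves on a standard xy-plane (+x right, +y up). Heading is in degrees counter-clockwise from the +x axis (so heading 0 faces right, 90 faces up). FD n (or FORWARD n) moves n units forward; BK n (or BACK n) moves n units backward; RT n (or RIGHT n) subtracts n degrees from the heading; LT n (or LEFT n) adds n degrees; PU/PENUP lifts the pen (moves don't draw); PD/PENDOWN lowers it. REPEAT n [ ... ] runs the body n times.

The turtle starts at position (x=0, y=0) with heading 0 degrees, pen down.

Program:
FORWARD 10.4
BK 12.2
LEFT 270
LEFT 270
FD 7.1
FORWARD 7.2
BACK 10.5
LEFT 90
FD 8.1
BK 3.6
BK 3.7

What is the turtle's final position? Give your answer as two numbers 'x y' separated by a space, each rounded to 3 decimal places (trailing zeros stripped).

Executing turtle program step by step:
Start: pos=(0,0), heading=0, pen down
FD 10.4: (0,0) -> (10.4,0) [heading=0, draw]
BK 12.2: (10.4,0) -> (-1.8,0) [heading=0, draw]
LT 270: heading 0 -> 270
LT 270: heading 270 -> 180
FD 7.1: (-1.8,0) -> (-8.9,0) [heading=180, draw]
FD 7.2: (-8.9,0) -> (-16.1,0) [heading=180, draw]
BK 10.5: (-16.1,0) -> (-5.6,0) [heading=180, draw]
LT 90: heading 180 -> 270
FD 8.1: (-5.6,0) -> (-5.6,-8.1) [heading=270, draw]
BK 3.6: (-5.6,-8.1) -> (-5.6,-4.5) [heading=270, draw]
BK 3.7: (-5.6,-4.5) -> (-5.6,-0.8) [heading=270, draw]
Final: pos=(-5.6,-0.8), heading=270, 8 segment(s) drawn

Answer: -5.6 -0.8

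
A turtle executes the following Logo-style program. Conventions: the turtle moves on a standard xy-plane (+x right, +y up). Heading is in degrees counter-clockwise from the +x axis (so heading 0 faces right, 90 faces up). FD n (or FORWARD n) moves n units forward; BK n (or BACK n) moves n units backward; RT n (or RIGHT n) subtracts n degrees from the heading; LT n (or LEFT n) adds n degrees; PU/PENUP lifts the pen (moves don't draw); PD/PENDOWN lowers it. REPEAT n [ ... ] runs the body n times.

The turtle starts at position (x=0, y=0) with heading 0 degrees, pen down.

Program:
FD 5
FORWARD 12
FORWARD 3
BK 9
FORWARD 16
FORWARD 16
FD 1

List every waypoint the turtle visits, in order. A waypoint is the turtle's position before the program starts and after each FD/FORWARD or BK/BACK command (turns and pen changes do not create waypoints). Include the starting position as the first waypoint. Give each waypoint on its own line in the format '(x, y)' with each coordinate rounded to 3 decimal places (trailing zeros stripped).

Executing turtle program step by step:
Start: pos=(0,0), heading=0, pen down
FD 5: (0,0) -> (5,0) [heading=0, draw]
FD 12: (5,0) -> (17,0) [heading=0, draw]
FD 3: (17,0) -> (20,0) [heading=0, draw]
BK 9: (20,0) -> (11,0) [heading=0, draw]
FD 16: (11,0) -> (27,0) [heading=0, draw]
FD 16: (27,0) -> (43,0) [heading=0, draw]
FD 1: (43,0) -> (44,0) [heading=0, draw]
Final: pos=(44,0), heading=0, 7 segment(s) drawn
Waypoints (8 total):
(0, 0)
(5, 0)
(17, 0)
(20, 0)
(11, 0)
(27, 0)
(43, 0)
(44, 0)

Answer: (0, 0)
(5, 0)
(17, 0)
(20, 0)
(11, 0)
(27, 0)
(43, 0)
(44, 0)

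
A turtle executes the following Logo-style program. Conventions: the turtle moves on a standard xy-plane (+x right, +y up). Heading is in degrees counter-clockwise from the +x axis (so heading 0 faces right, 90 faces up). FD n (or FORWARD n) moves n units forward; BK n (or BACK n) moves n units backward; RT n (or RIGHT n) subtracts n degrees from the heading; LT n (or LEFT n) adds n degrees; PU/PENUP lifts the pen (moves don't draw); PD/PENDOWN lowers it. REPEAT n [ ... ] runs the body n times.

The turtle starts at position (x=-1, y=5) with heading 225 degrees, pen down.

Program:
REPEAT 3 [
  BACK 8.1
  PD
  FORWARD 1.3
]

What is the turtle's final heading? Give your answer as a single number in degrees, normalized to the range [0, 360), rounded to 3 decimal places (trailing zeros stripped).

Answer: 225

Derivation:
Executing turtle program step by step:
Start: pos=(-1,5), heading=225, pen down
REPEAT 3 [
  -- iteration 1/3 --
  BK 8.1: (-1,5) -> (4.728,10.728) [heading=225, draw]
  PD: pen down
  FD 1.3: (4.728,10.728) -> (3.808,9.808) [heading=225, draw]
  -- iteration 2/3 --
  BK 8.1: (3.808,9.808) -> (9.536,15.536) [heading=225, draw]
  PD: pen down
  FD 1.3: (9.536,15.536) -> (8.617,14.617) [heading=225, draw]
  -- iteration 3/3 --
  BK 8.1: (8.617,14.617) -> (14.344,20.344) [heading=225, draw]
  PD: pen down
  FD 1.3: (14.344,20.344) -> (13.425,19.425) [heading=225, draw]
]
Final: pos=(13.425,19.425), heading=225, 6 segment(s) drawn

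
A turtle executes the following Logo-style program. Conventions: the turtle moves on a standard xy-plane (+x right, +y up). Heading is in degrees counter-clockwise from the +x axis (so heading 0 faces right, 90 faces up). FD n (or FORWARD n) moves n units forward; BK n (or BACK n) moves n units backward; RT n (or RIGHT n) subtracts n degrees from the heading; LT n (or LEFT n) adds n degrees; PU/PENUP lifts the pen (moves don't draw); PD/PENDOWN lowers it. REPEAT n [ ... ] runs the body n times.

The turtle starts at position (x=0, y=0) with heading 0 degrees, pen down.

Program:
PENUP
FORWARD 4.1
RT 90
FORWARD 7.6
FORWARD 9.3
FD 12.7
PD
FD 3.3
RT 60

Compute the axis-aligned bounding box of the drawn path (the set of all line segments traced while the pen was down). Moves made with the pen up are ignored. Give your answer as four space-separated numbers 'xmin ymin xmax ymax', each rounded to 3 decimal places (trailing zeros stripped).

Answer: 4.1 -32.9 4.1 -29.6

Derivation:
Executing turtle program step by step:
Start: pos=(0,0), heading=0, pen down
PU: pen up
FD 4.1: (0,0) -> (4.1,0) [heading=0, move]
RT 90: heading 0 -> 270
FD 7.6: (4.1,0) -> (4.1,-7.6) [heading=270, move]
FD 9.3: (4.1,-7.6) -> (4.1,-16.9) [heading=270, move]
FD 12.7: (4.1,-16.9) -> (4.1,-29.6) [heading=270, move]
PD: pen down
FD 3.3: (4.1,-29.6) -> (4.1,-32.9) [heading=270, draw]
RT 60: heading 270 -> 210
Final: pos=(4.1,-32.9), heading=210, 1 segment(s) drawn

Segment endpoints: x in {4.1}, y in {-32.9, -29.6}
xmin=4.1, ymin=-32.9, xmax=4.1, ymax=-29.6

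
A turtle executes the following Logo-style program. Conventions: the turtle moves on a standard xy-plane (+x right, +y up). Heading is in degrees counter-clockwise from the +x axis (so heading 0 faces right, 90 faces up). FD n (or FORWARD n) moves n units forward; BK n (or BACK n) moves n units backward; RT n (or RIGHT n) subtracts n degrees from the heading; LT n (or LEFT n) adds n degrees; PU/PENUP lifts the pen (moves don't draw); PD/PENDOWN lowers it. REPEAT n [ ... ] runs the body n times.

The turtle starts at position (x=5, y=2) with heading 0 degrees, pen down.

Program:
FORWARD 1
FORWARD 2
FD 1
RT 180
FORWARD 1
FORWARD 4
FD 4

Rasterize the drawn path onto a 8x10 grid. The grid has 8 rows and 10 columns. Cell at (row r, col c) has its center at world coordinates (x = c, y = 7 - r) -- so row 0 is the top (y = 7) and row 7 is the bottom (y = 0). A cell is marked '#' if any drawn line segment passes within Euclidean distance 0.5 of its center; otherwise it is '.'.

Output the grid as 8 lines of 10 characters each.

Segment 0: (5,2) -> (6,2)
Segment 1: (6,2) -> (8,2)
Segment 2: (8,2) -> (9,2)
Segment 3: (9,2) -> (8,2)
Segment 4: (8,2) -> (4,2)
Segment 5: (4,2) -> (0,2)

Answer: ..........
..........
..........
..........
..........
##########
..........
..........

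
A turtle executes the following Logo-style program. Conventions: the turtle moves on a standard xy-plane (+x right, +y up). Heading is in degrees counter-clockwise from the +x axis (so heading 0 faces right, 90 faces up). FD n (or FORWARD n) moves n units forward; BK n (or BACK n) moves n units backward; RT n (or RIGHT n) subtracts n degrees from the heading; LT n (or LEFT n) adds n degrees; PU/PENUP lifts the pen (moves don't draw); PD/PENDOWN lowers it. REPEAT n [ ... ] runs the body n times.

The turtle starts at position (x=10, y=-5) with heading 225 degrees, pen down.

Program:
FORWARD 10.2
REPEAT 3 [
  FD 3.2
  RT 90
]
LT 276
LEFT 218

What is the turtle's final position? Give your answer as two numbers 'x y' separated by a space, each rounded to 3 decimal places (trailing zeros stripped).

Executing turtle program step by step:
Start: pos=(10,-5), heading=225, pen down
FD 10.2: (10,-5) -> (2.788,-12.212) [heading=225, draw]
REPEAT 3 [
  -- iteration 1/3 --
  FD 3.2: (2.788,-12.212) -> (0.525,-14.475) [heading=225, draw]
  RT 90: heading 225 -> 135
  -- iteration 2/3 --
  FD 3.2: (0.525,-14.475) -> (-1.738,-12.212) [heading=135, draw]
  RT 90: heading 135 -> 45
  -- iteration 3/3 --
  FD 3.2: (-1.738,-12.212) -> (0.525,-9.95) [heading=45, draw]
  RT 90: heading 45 -> 315
]
LT 276: heading 315 -> 231
LT 218: heading 231 -> 89
Final: pos=(0.525,-9.95), heading=89, 4 segment(s) drawn

Answer: 0.525 -9.95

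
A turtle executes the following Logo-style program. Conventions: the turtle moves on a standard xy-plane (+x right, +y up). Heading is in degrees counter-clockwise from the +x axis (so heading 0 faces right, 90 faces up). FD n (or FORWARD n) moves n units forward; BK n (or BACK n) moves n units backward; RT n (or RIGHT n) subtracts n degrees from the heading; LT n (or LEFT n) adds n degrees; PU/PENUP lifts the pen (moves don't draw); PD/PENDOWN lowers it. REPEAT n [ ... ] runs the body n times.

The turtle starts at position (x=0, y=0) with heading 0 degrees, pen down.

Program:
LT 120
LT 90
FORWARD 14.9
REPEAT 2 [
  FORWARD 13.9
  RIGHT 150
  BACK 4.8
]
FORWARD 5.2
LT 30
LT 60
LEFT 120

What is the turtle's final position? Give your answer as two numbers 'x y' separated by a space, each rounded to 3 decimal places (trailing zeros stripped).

Answer: -20.392 -6.919

Derivation:
Executing turtle program step by step:
Start: pos=(0,0), heading=0, pen down
LT 120: heading 0 -> 120
LT 90: heading 120 -> 210
FD 14.9: (0,0) -> (-12.904,-7.45) [heading=210, draw]
REPEAT 2 [
  -- iteration 1/2 --
  FD 13.9: (-12.904,-7.45) -> (-24.942,-14.4) [heading=210, draw]
  RT 150: heading 210 -> 60
  BK 4.8: (-24.942,-14.4) -> (-27.342,-18.557) [heading=60, draw]
  -- iteration 2/2 --
  FD 13.9: (-27.342,-18.557) -> (-20.392,-6.519) [heading=60, draw]
  RT 150: heading 60 -> 270
  BK 4.8: (-20.392,-6.519) -> (-20.392,-1.719) [heading=270, draw]
]
FD 5.2: (-20.392,-1.719) -> (-20.392,-6.919) [heading=270, draw]
LT 30: heading 270 -> 300
LT 60: heading 300 -> 0
LT 120: heading 0 -> 120
Final: pos=(-20.392,-6.919), heading=120, 6 segment(s) drawn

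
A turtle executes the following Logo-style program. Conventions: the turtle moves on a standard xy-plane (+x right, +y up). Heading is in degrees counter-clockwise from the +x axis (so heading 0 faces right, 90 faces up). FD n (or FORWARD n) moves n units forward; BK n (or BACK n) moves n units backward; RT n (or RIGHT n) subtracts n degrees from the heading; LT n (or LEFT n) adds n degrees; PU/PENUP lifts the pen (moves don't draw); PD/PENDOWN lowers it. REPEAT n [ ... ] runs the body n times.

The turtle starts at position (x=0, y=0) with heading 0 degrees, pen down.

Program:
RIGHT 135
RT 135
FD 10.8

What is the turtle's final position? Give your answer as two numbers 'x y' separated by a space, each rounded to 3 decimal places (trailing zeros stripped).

Answer: 0 10.8

Derivation:
Executing turtle program step by step:
Start: pos=(0,0), heading=0, pen down
RT 135: heading 0 -> 225
RT 135: heading 225 -> 90
FD 10.8: (0,0) -> (0,10.8) [heading=90, draw]
Final: pos=(0,10.8), heading=90, 1 segment(s) drawn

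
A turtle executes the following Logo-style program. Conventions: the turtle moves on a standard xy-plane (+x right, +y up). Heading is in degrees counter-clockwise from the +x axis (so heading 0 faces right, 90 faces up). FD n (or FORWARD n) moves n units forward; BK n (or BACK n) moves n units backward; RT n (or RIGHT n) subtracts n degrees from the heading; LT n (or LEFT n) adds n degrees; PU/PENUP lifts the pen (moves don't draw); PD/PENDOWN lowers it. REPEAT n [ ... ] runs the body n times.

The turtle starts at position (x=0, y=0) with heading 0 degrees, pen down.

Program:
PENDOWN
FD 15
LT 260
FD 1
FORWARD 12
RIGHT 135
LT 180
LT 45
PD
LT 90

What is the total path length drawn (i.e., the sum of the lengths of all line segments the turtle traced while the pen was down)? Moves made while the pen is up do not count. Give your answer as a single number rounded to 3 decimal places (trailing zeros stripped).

Answer: 28

Derivation:
Executing turtle program step by step:
Start: pos=(0,0), heading=0, pen down
PD: pen down
FD 15: (0,0) -> (15,0) [heading=0, draw]
LT 260: heading 0 -> 260
FD 1: (15,0) -> (14.826,-0.985) [heading=260, draw]
FD 12: (14.826,-0.985) -> (12.743,-12.803) [heading=260, draw]
RT 135: heading 260 -> 125
LT 180: heading 125 -> 305
LT 45: heading 305 -> 350
PD: pen down
LT 90: heading 350 -> 80
Final: pos=(12.743,-12.803), heading=80, 3 segment(s) drawn

Segment lengths:
  seg 1: (0,0) -> (15,0), length = 15
  seg 2: (15,0) -> (14.826,-0.985), length = 1
  seg 3: (14.826,-0.985) -> (12.743,-12.803), length = 12
Total = 28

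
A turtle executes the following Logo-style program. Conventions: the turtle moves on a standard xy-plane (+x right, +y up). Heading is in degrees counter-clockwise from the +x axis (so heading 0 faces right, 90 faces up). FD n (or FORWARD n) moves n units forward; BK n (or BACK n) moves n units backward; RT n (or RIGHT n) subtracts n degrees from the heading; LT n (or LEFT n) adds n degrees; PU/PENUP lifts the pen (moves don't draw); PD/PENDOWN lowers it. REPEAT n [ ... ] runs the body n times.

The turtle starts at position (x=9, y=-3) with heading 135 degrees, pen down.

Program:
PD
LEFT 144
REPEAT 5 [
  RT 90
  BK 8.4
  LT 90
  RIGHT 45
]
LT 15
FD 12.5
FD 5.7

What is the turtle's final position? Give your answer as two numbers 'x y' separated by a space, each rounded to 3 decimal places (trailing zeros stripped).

Executing turtle program step by step:
Start: pos=(9,-3), heading=135, pen down
PD: pen down
LT 144: heading 135 -> 279
REPEAT 5 [
  -- iteration 1/5 --
  RT 90: heading 279 -> 189
  BK 8.4: (9,-3) -> (17.297,-1.686) [heading=189, draw]
  LT 90: heading 189 -> 279
  RT 45: heading 279 -> 234
  -- iteration 2/5 --
  RT 90: heading 234 -> 144
  BK 8.4: (17.297,-1.686) -> (24.092,-6.623) [heading=144, draw]
  LT 90: heading 144 -> 234
  RT 45: heading 234 -> 189
  -- iteration 3/5 --
  RT 90: heading 189 -> 99
  BK 8.4: (24.092,-6.623) -> (25.406,-14.92) [heading=99, draw]
  LT 90: heading 99 -> 189
  RT 45: heading 189 -> 144
  -- iteration 4/5 --
  RT 90: heading 144 -> 54
  BK 8.4: (25.406,-14.92) -> (20.469,-21.716) [heading=54, draw]
  LT 90: heading 54 -> 144
  RT 45: heading 144 -> 99
  -- iteration 5/5 --
  RT 90: heading 99 -> 9
  BK 8.4: (20.469,-21.716) -> (12.172,-23.03) [heading=9, draw]
  LT 90: heading 9 -> 99
  RT 45: heading 99 -> 54
]
LT 15: heading 54 -> 69
FD 12.5: (12.172,-23.03) -> (16.652,-11.36) [heading=69, draw]
FD 5.7: (16.652,-11.36) -> (18.695,-6.039) [heading=69, draw]
Final: pos=(18.695,-6.039), heading=69, 7 segment(s) drawn

Answer: 18.695 -6.039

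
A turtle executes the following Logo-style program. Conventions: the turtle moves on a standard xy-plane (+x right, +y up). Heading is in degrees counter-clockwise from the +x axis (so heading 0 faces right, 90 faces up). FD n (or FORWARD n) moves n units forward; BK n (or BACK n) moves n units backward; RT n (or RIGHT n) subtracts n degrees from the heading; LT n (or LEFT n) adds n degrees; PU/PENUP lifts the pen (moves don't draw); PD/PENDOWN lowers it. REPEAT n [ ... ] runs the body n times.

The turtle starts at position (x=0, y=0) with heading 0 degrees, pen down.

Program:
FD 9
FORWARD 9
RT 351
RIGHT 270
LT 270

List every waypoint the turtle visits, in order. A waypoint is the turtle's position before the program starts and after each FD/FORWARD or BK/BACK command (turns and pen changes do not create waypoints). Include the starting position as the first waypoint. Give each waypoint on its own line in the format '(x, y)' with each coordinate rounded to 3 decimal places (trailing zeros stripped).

Answer: (0, 0)
(9, 0)
(18, 0)

Derivation:
Executing turtle program step by step:
Start: pos=(0,0), heading=0, pen down
FD 9: (0,0) -> (9,0) [heading=0, draw]
FD 9: (9,0) -> (18,0) [heading=0, draw]
RT 351: heading 0 -> 9
RT 270: heading 9 -> 99
LT 270: heading 99 -> 9
Final: pos=(18,0), heading=9, 2 segment(s) drawn
Waypoints (3 total):
(0, 0)
(9, 0)
(18, 0)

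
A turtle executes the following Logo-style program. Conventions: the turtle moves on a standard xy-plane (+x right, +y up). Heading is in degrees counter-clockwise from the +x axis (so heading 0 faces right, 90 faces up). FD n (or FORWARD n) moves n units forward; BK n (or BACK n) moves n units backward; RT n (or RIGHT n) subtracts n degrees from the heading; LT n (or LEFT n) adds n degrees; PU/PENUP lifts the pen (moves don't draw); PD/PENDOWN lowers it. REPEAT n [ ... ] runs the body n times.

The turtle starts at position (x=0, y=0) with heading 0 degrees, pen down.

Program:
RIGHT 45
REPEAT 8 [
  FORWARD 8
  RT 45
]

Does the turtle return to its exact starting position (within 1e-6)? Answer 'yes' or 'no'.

Executing turtle program step by step:
Start: pos=(0,0), heading=0, pen down
RT 45: heading 0 -> 315
REPEAT 8 [
  -- iteration 1/8 --
  FD 8: (0,0) -> (5.657,-5.657) [heading=315, draw]
  RT 45: heading 315 -> 270
  -- iteration 2/8 --
  FD 8: (5.657,-5.657) -> (5.657,-13.657) [heading=270, draw]
  RT 45: heading 270 -> 225
  -- iteration 3/8 --
  FD 8: (5.657,-13.657) -> (0,-19.314) [heading=225, draw]
  RT 45: heading 225 -> 180
  -- iteration 4/8 --
  FD 8: (0,-19.314) -> (-8,-19.314) [heading=180, draw]
  RT 45: heading 180 -> 135
  -- iteration 5/8 --
  FD 8: (-8,-19.314) -> (-13.657,-13.657) [heading=135, draw]
  RT 45: heading 135 -> 90
  -- iteration 6/8 --
  FD 8: (-13.657,-13.657) -> (-13.657,-5.657) [heading=90, draw]
  RT 45: heading 90 -> 45
  -- iteration 7/8 --
  FD 8: (-13.657,-5.657) -> (-8,0) [heading=45, draw]
  RT 45: heading 45 -> 0
  -- iteration 8/8 --
  FD 8: (-8,0) -> (0,0) [heading=0, draw]
  RT 45: heading 0 -> 315
]
Final: pos=(0,0), heading=315, 8 segment(s) drawn

Start position: (0, 0)
Final position: (0, 0)
Distance = 0; < 1e-6 -> CLOSED

Answer: yes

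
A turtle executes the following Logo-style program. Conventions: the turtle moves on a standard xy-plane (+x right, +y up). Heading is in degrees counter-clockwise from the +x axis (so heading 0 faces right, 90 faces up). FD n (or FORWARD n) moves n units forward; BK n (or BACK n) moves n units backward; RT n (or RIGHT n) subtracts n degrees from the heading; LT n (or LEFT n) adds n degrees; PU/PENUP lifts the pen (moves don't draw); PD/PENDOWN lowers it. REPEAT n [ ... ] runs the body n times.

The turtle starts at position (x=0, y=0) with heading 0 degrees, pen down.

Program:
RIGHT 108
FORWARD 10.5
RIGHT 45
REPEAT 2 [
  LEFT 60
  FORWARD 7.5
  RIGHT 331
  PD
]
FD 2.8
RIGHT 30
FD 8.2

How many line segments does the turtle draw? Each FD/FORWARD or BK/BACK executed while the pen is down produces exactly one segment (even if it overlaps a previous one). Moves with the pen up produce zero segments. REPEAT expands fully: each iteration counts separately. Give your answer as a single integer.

Answer: 5

Derivation:
Executing turtle program step by step:
Start: pos=(0,0), heading=0, pen down
RT 108: heading 0 -> 252
FD 10.5: (0,0) -> (-3.245,-9.986) [heading=252, draw]
RT 45: heading 252 -> 207
REPEAT 2 [
  -- iteration 1/2 --
  LT 60: heading 207 -> 267
  FD 7.5: (-3.245,-9.986) -> (-3.637,-17.476) [heading=267, draw]
  RT 331: heading 267 -> 296
  PD: pen down
  -- iteration 2/2 --
  LT 60: heading 296 -> 356
  FD 7.5: (-3.637,-17.476) -> (3.845,-17.999) [heading=356, draw]
  RT 331: heading 356 -> 25
  PD: pen down
]
FD 2.8: (3.845,-17.999) -> (6.382,-16.816) [heading=25, draw]
RT 30: heading 25 -> 355
FD 8.2: (6.382,-16.816) -> (14.551,-17.53) [heading=355, draw]
Final: pos=(14.551,-17.53), heading=355, 5 segment(s) drawn
Segments drawn: 5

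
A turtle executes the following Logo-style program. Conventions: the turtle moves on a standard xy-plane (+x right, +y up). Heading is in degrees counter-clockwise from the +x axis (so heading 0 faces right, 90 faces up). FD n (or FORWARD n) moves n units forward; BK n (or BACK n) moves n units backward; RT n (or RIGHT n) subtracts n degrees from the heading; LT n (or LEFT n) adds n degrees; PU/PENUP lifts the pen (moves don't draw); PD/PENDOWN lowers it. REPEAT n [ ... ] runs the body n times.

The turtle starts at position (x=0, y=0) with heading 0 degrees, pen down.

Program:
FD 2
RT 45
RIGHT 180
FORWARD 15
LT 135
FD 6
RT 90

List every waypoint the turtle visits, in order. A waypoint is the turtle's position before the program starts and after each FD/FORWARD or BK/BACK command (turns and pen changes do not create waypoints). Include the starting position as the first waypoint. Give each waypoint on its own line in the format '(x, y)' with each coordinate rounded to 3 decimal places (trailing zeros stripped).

Executing turtle program step by step:
Start: pos=(0,0), heading=0, pen down
FD 2: (0,0) -> (2,0) [heading=0, draw]
RT 45: heading 0 -> 315
RT 180: heading 315 -> 135
FD 15: (2,0) -> (-8.607,10.607) [heading=135, draw]
LT 135: heading 135 -> 270
FD 6: (-8.607,10.607) -> (-8.607,4.607) [heading=270, draw]
RT 90: heading 270 -> 180
Final: pos=(-8.607,4.607), heading=180, 3 segment(s) drawn
Waypoints (4 total):
(0, 0)
(2, 0)
(-8.607, 10.607)
(-8.607, 4.607)

Answer: (0, 0)
(2, 0)
(-8.607, 10.607)
(-8.607, 4.607)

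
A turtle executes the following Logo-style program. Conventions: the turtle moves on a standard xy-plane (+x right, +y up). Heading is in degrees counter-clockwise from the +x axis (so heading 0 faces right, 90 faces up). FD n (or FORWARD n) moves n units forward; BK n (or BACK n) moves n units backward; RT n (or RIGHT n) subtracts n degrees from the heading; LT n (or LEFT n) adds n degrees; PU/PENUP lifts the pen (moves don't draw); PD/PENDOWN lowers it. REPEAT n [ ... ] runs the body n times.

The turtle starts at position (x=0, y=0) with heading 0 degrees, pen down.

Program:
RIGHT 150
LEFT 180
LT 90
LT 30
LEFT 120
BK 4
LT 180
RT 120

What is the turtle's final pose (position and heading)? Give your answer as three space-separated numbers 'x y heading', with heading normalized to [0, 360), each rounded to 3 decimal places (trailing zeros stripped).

Executing turtle program step by step:
Start: pos=(0,0), heading=0, pen down
RT 150: heading 0 -> 210
LT 180: heading 210 -> 30
LT 90: heading 30 -> 120
LT 30: heading 120 -> 150
LT 120: heading 150 -> 270
BK 4: (0,0) -> (0,4) [heading=270, draw]
LT 180: heading 270 -> 90
RT 120: heading 90 -> 330
Final: pos=(0,4), heading=330, 1 segment(s) drawn

Answer: 0 4 330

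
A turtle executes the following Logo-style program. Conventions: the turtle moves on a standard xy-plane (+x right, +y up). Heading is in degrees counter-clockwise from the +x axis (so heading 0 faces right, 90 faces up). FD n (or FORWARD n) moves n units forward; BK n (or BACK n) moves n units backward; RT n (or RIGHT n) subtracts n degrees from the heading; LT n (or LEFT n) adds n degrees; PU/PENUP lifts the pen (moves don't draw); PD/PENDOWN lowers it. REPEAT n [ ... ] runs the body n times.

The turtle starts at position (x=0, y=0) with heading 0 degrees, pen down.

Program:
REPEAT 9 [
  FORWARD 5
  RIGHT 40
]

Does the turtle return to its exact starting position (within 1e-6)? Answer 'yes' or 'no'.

Answer: yes

Derivation:
Executing turtle program step by step:
Start: pos=(0,0), heading=0, pen down
REPEAT 9 [
  -- iteration 1/9 --
  FD 5: (0,0) -> (5,0) [heading=0, draw]
  RT 40: heading 0 -> 320
  -- iteration 2/9 --
  FD 5: (5,0) -> (8.83,-3.214) [heading=320, draw]
  RT 40: heading 320 -> 280
  -- iteration 3/9 --
  FD 5: (8.83,-3.214) -> (9.698,-8.138) [heading=280, draw]
  RT 40: heading 280 -> 240
  -- iteration 4/9 --
  FD 5: (9.698,-8.138) -> (7.198,-12.468) [heading=240, draw]
  RT 40: heading 240 -> 200
  -- iteration 5/9 --
  FD 5: (7.198,-12.468) -> (2.5,-14.178) [heading=200, draw]
  RT 40: heading 200 -> 160
  -- iteration 6/9 --
  FD 5: (2.5,-14.178) -> (-2.198,-12.468) [heading=160, draw]
  RT 40: heading 160 -> 120
  -- iteration 7/9 --
  FD 5: (-2.198,-12.468) -> (-4.698,-8.138) [heading=120, draw]
  RT 40: heading 120 -> 80
  -- iteration 8/9 --
  FD 5: (-4.698,-8.138) -> (-3.83,-3.214) [heading=80, draw]
  RT 40: heading 80 -> 40
  -- iteration 9/9 --
  FD 5: (-3.83,-3.214) -> (0,0) [heading=40, draw]
  RT 40: heading 40 -> 0
]
Final: pos=(0,0), heading=0, 9 segment(s) drawn

Start position: (0, 0)
Final position: (0, 0)
Distance = 0; < 1e-6 -> CLOSED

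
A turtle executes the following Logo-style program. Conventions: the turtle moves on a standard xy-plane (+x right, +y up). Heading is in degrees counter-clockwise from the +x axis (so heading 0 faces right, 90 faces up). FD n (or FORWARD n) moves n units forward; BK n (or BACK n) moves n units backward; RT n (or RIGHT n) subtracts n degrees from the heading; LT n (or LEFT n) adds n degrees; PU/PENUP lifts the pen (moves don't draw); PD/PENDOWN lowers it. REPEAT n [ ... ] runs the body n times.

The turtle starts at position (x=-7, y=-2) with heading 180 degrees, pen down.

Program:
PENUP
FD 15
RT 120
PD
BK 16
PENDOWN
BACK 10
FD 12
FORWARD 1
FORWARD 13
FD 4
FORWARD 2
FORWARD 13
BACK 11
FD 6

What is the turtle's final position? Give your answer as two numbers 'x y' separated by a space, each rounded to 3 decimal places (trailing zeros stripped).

Answer: -15 10.124

Derivation:
Executing turtle program step by step:
Start: pos=(-7,-2), heading=180, pen down
PU: pen up
FD 15: (-7,-2) -> (-22,-2) [heading=180, move]
RT 120: heading 180 -> 60
PD: pen down
BK 16: (-22,-2) -> (-30,-15.856) [heading=60, draw]
PD: pen down
BK 10: (-30,-15.856) -> (-35,-24.517) [heading=60, draw]
FD 12: (-35,-24.517) -> (-29,-14.124) [heading=60, draw]
FD 1: (-29,-14.124) -> (-28.5,-13.258) [heading=60, draw]
FD 13: (-28.5,-13.258) -> (-22,-2) [heading=60, draw]
FD 4: (-22,-2) -> (-20,1.464) [heading=60, draw]
FD 2: (-20,1.464) -> (-19,3.196) [heading=60, draw]
FD 13: (-19,3.196) -> (-12.5,14.454) [heading=60, draw]
BK 11: (-12.5,14.454) -> (-18,4.928) [heading=60, draw]
FD 6: (-18,4.928) -> (-15,10.124) [heading=60, draw]
Final: pos=(-15,10.124), heading=60, 10 segment(s) drawn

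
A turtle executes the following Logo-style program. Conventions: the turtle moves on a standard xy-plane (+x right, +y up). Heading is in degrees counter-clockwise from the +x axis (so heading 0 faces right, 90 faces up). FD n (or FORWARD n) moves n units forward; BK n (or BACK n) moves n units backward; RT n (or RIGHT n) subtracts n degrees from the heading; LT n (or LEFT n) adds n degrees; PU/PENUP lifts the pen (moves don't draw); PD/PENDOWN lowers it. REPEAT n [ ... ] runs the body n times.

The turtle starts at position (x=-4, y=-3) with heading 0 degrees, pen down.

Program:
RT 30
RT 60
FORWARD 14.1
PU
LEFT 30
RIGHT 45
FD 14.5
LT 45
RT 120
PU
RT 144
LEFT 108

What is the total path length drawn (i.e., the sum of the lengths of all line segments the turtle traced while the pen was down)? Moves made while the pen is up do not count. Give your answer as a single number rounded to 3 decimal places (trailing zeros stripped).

Executing turtle program step by step:
Start: pos=(-4,-3), heading=0, pen down
RT 30: heading 0 -> 330
RT 60: heading 330 -> 270
FD 14.1: (-4,-3) -> (-4,-17.1) [heading=270, draw]
PU: pen up
LT 30: heading 270 -> 300
RT 45: heading 300 -> 255
FD 14.5: (-4,-17.1) -> (-7.753,-31.106) [heading=255, move]
LT 45: heading 255 -> 300
RT 120: heading 300 -> 180
PU: pen up
RT 144: heading 180 -> 36
LT 108: heading 36 -> 144
Final: pos=(-7.753,-31.106), heading=144, 1 segment(s) drawn

Segment lengths:
  seg 1: (-4,-3) -> (-4,-17.1), length = 14.1
Total = 14.1

Answer: 14.1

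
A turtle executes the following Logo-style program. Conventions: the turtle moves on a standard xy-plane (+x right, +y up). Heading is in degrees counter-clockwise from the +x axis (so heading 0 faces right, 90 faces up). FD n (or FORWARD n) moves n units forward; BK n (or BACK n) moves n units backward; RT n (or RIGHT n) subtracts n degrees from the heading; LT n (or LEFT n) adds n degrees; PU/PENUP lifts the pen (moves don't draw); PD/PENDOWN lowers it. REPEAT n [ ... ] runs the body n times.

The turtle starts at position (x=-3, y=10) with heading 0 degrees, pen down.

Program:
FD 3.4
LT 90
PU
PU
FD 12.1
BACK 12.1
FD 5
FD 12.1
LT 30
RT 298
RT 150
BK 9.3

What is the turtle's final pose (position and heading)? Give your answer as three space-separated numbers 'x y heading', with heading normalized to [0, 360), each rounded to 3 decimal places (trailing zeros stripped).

Executing turtle program step by step:
Start: pos=(-3,10), heading=0, pen down
FD 3.4: (-3,10) -> (0.4,10) [heading=0, draw]
LT 90: heading 0 -> 90
PU: pen up
PU: pen up
FD 12.1: (0.4,10) -> (0.4,22.1) [heading=90, move]
BK 12.1: (0.4,22.1) -> (0.4,10) [heading=90, move]
FD 5: (0.4,10) -> (0.4,15) [heading=90, move]
FD 12.1: (0.4,15) -> (0.4,27.1) [heading=90, move]
LT 30: heading 90 -> 120
RT 298: heading 120 -> 182
RT 150: heading 182 -> 32
BK 9.3: (0.4,27.1) -> (-7.487,22.172) [heading=32, move]
Final: pos=(-7.487,22.172), heading=32, 1 segment(s) drawn

Answer: -7.487 22.172 32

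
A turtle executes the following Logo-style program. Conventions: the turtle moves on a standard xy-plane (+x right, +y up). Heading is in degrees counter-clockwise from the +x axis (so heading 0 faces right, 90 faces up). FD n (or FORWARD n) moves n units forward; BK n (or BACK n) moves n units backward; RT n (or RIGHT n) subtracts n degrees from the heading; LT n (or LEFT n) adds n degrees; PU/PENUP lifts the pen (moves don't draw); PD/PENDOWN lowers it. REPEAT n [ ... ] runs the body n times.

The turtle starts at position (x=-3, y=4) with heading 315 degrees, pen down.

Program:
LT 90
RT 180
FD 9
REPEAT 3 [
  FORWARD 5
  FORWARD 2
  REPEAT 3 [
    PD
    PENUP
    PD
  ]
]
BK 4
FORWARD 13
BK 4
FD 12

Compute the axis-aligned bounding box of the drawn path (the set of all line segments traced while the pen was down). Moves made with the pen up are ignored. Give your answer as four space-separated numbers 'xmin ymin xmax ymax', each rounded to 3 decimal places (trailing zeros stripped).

Executing turtle program step by step:
Start: pos=(-3,4), heading=315, pen down
LT 90: heading 315 -> 45
RT 180: heading 45 -> 225
FD 9: (-3,4) -> (-9.364,-2.364) [heading=225, draw]
REPEAT 3 [
  -- iteration 1/3 --
  FD 5: (-9.364,-2.364) -> (-12.899,-5.899) [heading=225, draw]
  FD 2: (-12.899,-5.899) -> (-14.314,-7.314) [heading=225, draw]
  REPEAT 3 [
    -- iteration 1/3 --
    PD: pen down
    PU: pen up
    PD: pen down
    -- iteration 2/3 --
    PD: pen down
    PU: pen up
    PD: pen down
    -- iteration 3/3 --
    PD: pen down
    PU: pen up
    PD: pen down
  ]
  -- iteration 2/3 --
  FD 5: (-14.314,-7.314) -> (-17.849,-10.849) [heading=225, draw]
  FD 2: (-17.849,-10.849) -> (-19.263,-12.263) [heading=225, draw]
  REPEAT 3 [
    -- iteration 1/3 --
    PD: pen down
    PU: pen up
    PD: pen down
    -- iteration 2/3 --
    PD: pen down
    PU: pen up
    PD: pen down
    -- iteration 3/3 --
    PD: pen down
    PU: pen up
    PD: pen down
  ]
  -- iteration 3/3 --
  FD 5: (-19.263,-12.263) -> (-22.799,-15.799) [heading=225, draw]
  FD 2: (-22.799,-15.799) -> (-24.213,-17.213) [heading=225, draw]
  REPEAT 3 [
    -- iteration 1/3 --
    PD: pen down
    PU: pen up
    PD: pen down
    -- iteration 2/3 --
    PD: pen down
    PU: pen up
    PD: pen down
    -- iteration 3/3 --
    PD: pen down
    PU: pen up
    PD: pen down
  ]
]
BK 4: (-24.213,-17.213) -> (-21.385,-14.385) [heading=225, draw]
FD 13: (-21.385,-14.385) -> (-30.577,-23.577) [heading=225, draw]
BK 4: (-30.577,-23.577) -> (-27.749,-20.749) [heading=225, draw]
FD 12: (-27.749,-20.749) -> (-36.234,-29.234) [heading=225, draw]
Final: pos=(-36.234,-29.234), heading=225, 11 segment(s) drawn

Segment endpoints: x in {-36.234, -30.577, -27.749, -24.213, -22.799, -21.385, -19.263, -17.849, -14.314, -12.899, -9.364, -3}, y in {-29.234, -23.577, -20.749, -17.213, -15.799, -14.385, -12.263, -10.849, -7.314, -5.899, -2.364, 4}
xmin=-36.234, ymin=-29.234, xmax=-3, ymax=4

Answer: -36.234 -29.234 -3 4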